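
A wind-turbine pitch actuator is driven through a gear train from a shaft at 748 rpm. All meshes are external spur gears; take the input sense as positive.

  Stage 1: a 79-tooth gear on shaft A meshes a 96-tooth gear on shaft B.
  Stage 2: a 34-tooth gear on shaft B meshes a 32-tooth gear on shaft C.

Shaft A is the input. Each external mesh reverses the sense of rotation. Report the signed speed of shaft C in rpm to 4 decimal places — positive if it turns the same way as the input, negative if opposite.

Stage 1 [79T→96T]: ω = 748.0000×79/96 = 615.5417 rpm, dir flips to −; running = −615.5417
Stage 2 [34T→32T]: ω = 615.5417×34/32 = 654.0130 rpm, dir flips to +; running = +654.0130

+654.0130 rpm (same as input, |ω| = 654.0130 rpm)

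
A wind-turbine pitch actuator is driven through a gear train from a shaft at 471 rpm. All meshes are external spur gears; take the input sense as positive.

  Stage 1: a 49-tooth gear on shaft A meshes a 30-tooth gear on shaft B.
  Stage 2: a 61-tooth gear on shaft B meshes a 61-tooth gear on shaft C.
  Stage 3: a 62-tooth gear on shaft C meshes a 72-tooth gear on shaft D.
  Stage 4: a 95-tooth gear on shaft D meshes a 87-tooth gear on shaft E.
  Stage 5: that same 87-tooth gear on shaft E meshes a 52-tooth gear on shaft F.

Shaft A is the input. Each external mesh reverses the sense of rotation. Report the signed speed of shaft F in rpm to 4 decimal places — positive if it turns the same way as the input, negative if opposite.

Stage 1 [49T→30T]: ω = 471.0000×49/30 = 769.3000 rpm, dir flips to −; running = −769.3000
Stage 2 [61T→61T]: ω = 769.3000×61/61 = 769.3000 rpm, dir flips to +; running = +769.3000
Stage 3 [62T→72T]: ω = 769.3000×62/72 = 662.4528 rpm, dir flips to −; running = −662.4528
Stage 4 [95T→87T]: ω = 662.4528×95/87 = 723.3680 rpm, dir flips to +; running = +723.3680
Stage 5 [87T→52T]: ω = 723.3680×87/52 = 1210.2503 rpm, dir flips to −; running = −1210.2503

-1210.2503 rpm (opposite to input, |ω| = 1210.2503 rpm)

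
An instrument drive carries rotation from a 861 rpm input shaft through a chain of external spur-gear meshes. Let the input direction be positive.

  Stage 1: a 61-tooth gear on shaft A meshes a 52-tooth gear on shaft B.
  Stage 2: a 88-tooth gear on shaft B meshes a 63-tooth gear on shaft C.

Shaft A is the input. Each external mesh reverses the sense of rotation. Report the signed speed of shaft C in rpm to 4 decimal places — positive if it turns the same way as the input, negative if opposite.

Stage 1 [61T→52T]: ω = 861.0000×61/52 = 1010.0192 rpm, dir flips to −; running = −1010.0192
Stage 2 [88T→63T]: ω = 1010.0192×88/63 = 1410.8205 rpm, dir flips to +; running = +1410.8205

+1410.8205 rpm (same as input, |ω| = 1410.8205 rpm)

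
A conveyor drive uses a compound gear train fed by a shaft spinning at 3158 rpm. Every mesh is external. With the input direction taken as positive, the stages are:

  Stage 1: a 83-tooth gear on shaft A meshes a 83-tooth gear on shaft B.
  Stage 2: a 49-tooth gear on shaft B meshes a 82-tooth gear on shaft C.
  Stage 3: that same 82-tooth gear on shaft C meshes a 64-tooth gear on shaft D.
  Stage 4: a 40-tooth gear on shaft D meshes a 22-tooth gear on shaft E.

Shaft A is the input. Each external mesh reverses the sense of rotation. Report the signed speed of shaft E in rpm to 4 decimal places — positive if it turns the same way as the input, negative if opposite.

Stage 1 [83T→83T]: ω = 3158.0000×83/83 = 3158.0000 rpm, dir flips to −; running = −3158.0000
Stage 2 [49T→82T]: ω = 3158.0000×49/82 = 1887.0976 rpm, dir flips to +; running = +1887.0976
Stage 3 [82T→64T]: ω = 1887.0976×82/64 = 2417.8438 rpm, dir flips to −; running = −2417.8438
Stage 4 [40T→22T]: ω = 2417.8438×40/22 = 4396.0795 rpm, dir flips to +; running = +4396.0795

+4396.0795 rpm (same as input, |ω| = 4396.0795 rpm)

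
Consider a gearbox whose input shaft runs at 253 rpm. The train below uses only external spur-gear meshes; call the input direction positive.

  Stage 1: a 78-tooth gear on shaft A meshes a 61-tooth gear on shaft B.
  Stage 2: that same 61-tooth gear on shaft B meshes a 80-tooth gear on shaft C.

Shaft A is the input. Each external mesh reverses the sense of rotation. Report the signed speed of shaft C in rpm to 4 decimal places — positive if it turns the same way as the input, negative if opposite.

+246.6750 rpm (same as input, |ω| = 246.6750 rpm)

Stage 1 [78T→61T]: ω = 253.0000×78/61 = 323.5082 rpm, dir flips to −; running = −323.5082
Stage 2 [61T→80T]: ω = 323.5082×61/80 = 246.6750 rpm, dir flips to +; running = +246.6750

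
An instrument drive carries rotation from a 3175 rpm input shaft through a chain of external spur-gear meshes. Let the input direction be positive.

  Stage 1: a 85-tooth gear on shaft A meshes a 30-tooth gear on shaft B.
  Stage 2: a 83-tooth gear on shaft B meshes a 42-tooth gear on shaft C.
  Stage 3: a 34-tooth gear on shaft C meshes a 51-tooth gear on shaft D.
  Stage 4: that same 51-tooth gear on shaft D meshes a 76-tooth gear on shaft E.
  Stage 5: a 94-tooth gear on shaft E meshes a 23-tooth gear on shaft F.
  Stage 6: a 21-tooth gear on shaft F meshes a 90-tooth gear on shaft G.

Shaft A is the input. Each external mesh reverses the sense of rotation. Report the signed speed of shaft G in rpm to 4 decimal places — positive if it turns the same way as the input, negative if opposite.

+7584.2446 rpm (same as input, |ω| = 7584.2446 rpm)

Stage 1 [85T→30T]: ω = 3175.0000×85/30 = 8995.8333 rpm, dir flips to −; running = −8995.8333
Stage 2 [83T→42T]: ω = 8995.8333×83/42 = 17777.4802 rpm, dir flips to +; running = +17777.4802
Stage 3 [34T→51T]: ω = 17777.4802×34/51 = 11851.6534 rpm, dir flips to −; running = −11851.6534
Stage 4 [51T→76T]: ω = 11851.6534×51/76 = 7953.0832 rpm, dir flips to +; running = +7953.0832
Stage 5 [94T→23T]: ω = 7953.0832×94/23 = 32503.9054 rpm, dir flips to −; running = −32503.9054
Stage 6 [21T→90T]: ω = 32503.9054×21/90 = 7584.2446 rpm, dir flips to +; running = +7584.2446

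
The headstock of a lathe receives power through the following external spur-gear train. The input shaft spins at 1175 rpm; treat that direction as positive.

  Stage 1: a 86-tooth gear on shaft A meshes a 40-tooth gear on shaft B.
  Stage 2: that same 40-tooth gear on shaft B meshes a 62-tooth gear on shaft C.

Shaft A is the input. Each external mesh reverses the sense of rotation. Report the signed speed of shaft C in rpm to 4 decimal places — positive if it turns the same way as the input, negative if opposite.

+1629.8387 rpm (same as input, |ω| = 1629.8387 rpm)

Stage 1 [86T→40T]: ω = 1175.0000×86/40 = 2526.2500 rpm, dir flips to −; running = −2526.2500
Stage 2 [40T→62T]: ω = 2526.2500×40/62 = 1629.8387 rpm, dir flips to +; running = +1629.8387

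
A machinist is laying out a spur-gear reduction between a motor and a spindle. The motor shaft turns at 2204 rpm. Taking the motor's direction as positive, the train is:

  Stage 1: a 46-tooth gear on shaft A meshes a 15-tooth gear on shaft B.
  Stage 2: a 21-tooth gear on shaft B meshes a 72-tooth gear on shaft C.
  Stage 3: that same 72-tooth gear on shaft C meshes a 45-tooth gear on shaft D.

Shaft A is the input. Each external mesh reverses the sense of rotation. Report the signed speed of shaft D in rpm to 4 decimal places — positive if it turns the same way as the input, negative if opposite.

Stage 1 [46T→15T]: ω = 2204.0000×46/15 = 6758.9333 rpm, dir flips to −; running = −6758.9333
Stage 2 [21T→72T]: ω = 6758.9333×21/72 = 1971.3556 rpm, dir flips to +; running = +1971.3556
Stage 3 [72T→45T]: ω = 1971.3556×72/45 = 3154.1689 rpm, dir flips to −; running = −3154.1689

-3154.1689 rpm (opposite to input, |ω| = 3154.1689 rpm)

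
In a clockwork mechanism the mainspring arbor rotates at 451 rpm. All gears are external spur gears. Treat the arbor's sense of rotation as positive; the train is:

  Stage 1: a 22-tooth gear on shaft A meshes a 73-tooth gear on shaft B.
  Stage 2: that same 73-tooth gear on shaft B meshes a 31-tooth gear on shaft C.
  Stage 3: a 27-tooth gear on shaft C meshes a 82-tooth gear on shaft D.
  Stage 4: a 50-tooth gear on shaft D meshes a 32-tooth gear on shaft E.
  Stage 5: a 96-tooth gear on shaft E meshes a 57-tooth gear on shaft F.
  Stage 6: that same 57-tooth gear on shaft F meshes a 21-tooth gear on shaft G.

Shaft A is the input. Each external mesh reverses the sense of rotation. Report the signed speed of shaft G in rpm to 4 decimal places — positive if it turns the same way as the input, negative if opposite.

+752.7650 rpm (same as input, |ω| = 752.7650 rpm)

Stage 1 [22T→73T]: ω = 451.0000×22/73 = 135.9178 rpm, dir flips to −; running = −135.9178
Stage 2 [73T→31T]: ω = 135.9178×73/31 = 320.0645 rpm, dir flips to +; running = +320.0645
Stage 3 [27T→82T]: ω = 320.0645×27/82 = 105.3871 rpm, dir flips to −; running = −105.3871
Stage 4 [50T→32T]: ω = 105.3871×50/32 = 164.6673 rpm, dir flips to +; running = +164.6673
Stage 5 [96T→57T]: ω = 164.6673×96/57 = 277.3345 rpm, dir flips to −; running = −277.3345
Stage 6 [57T→21T]: ω = 277.3345×57/21 = 752.7650 rpm, dir flips to +; running = +752.7650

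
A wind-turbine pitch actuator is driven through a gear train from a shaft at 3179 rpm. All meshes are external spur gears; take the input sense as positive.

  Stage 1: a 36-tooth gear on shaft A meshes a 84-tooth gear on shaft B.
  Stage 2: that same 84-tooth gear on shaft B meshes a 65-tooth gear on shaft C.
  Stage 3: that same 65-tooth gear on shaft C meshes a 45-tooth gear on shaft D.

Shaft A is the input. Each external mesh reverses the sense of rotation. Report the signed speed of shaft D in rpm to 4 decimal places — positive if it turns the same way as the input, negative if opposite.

Stage 1 [36T→84T]: ω = 3179.0000×36/84 = 1362.4286 rpm, dir flips to −; running = −1362.4286
Stage 2 [84T→65T]: ω = 1362.4286×84/65 = 1760.6769 rpm, dir flips to +; running = +1760.6769
Stage 3 [65T→45T]: ω = 1760.6769×65/45 = 2543.2000 rpm, dir flips to −; running = −2543.2000

-2543.2000 rpm (opposite to input, |ω| = 2543.2000 rpm)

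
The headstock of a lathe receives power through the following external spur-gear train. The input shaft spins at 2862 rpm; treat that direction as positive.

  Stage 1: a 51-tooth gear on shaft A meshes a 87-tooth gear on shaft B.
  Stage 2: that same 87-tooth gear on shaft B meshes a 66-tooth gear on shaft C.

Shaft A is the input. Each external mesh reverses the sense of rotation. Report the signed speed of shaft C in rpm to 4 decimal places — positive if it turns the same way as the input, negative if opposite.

Stage 1 [51T→87T]: ω = 2862.0000×51/87 = 1677.7241 rpm, dir flips to −; running = −1677.7241
Stage 2 [87T→66T]: ω = 1677.7241×87/66 = 2211.5455 rpm, dir flips to +; running = +2211.5455

+2211.5455 rpm (same as input, |ω| = 2211.5455 rpm)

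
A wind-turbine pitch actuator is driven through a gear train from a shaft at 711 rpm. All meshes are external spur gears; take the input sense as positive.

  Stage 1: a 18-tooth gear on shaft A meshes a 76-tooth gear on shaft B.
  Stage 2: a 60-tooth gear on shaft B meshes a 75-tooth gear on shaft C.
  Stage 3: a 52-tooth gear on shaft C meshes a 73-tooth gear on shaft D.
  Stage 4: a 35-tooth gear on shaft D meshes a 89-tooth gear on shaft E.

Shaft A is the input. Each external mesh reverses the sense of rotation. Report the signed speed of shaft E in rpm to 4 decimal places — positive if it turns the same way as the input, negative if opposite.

Stage 1 [18T→76T]: ω = 711.0000×18/76 = 168.3947 rpm, dir flips to −; running = −168.3947
Stage 2 [60T→75T]: ω = 168.3947×60/75 = 134.7158 rpm, dir flips to +; running = +134.7158
Stage 3 [52T→73T]: ω = 134.7158×52/73 = 95.9619 rpm, dir flips to −; running = −95.9619
Stage 4 [35T→89T]: ω = 95.9619×35/89 = 37.7378 rpm, dir flips to +; running = +37.7378

+37.7378 rpm (same as input, |ω| = 37.7378 rpm)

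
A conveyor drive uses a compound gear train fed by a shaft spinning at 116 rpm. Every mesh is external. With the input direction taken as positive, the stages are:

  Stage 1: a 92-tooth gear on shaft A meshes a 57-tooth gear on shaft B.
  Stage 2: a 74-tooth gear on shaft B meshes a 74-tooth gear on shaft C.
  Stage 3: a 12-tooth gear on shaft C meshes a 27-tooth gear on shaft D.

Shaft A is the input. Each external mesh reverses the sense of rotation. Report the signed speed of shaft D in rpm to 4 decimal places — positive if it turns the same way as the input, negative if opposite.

Stage 1 [92T→57T]: ω = 116.0000×92/57 = 187.2281 rpm, dir flips to −; running = −187.2281
Stage 2 [74T→74T]: ω = 187.2281×74/74 = 187.2281 rpm, dir flips to +; running = +187.2281
Stage 3 [12T→27T]: ω = 187.2281×12/27 = 83.2125 rpm, dir flips to −; running = −83.2125

-83.2125 rpm (opposite to input, |ω| = 83.2125 rpm)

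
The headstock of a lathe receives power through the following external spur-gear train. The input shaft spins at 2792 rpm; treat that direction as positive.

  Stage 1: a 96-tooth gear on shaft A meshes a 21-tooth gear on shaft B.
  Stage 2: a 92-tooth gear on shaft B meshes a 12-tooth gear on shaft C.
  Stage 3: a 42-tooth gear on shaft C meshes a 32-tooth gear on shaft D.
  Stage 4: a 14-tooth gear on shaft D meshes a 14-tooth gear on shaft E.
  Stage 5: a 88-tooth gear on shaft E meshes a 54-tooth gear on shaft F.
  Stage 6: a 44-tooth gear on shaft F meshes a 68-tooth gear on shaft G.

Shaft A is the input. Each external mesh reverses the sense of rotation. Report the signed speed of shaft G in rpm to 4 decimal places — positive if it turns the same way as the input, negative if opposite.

Stage 1 [96T→21T]: ω = 2792.0000×96/21 = 12763.4286 rpm, dir flips to −; running = −12763.4286
Stage 2 [92T→12T]: ω = 12763.4286×92/12 = 97852.9524 rpm, dir flips to +; running = +97852.9524
Stage 3 [42T→32T]: ω = 97852.9524×42/32 = 128432.0000 rpm, dir flips to −; running = −128432.0000
Stage 4 [14T→14T]: ω = 128432.0000×14/14 = 128432.0000 rpm, dir flips to +; running = +128432.0000
Stage 5 [88T→54T]: ω = 128432.0000×88/54 = 209296.5926 rpm, dir flips to −; running = −209296.5926
Stage 6 [44T→68T]: ω = 209296.5926×44/68 = 135427.2070 rpm, dir flips to +; running = +135427.2070

+135427.2070 rpm (same as input, |ω| = 135427.2070 rpm)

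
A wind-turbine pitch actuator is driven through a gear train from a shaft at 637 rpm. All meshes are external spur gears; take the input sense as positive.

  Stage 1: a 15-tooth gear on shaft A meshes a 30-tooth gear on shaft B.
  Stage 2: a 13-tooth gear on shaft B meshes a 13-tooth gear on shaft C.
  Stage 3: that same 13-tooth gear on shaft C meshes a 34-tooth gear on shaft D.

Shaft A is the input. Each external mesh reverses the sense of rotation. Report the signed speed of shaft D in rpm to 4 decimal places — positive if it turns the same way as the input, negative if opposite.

Stage 1 [15T→30T]: ω = 637.0000×15/30 = 318.5000 rpm, dir flips to −; running = −318.5000
Stage 2 [13T→13T]: ω = 318.5000×13/13 = 318.5000 rpm, dir flips to +; running = +318.5000
Stage 3 [13T→34T]: ω = 318.5000×13/34 = 121.7794 rpm, dir flips to −; running = −121.7794

-121.7794 rpm (opposite to input, |ω| = 121.7794 rpm)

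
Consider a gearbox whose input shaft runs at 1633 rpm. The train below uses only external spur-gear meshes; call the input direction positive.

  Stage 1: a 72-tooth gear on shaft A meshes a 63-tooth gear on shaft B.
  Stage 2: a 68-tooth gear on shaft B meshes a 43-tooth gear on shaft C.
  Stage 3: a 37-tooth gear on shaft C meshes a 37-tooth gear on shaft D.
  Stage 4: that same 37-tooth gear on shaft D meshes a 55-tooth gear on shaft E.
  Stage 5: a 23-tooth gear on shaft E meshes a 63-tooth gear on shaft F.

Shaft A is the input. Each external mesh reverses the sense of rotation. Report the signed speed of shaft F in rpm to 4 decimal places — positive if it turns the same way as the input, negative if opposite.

-724.8446 rpm (opposite to input, |ω| = 724.8446 rpm)

Stage 1 [72T→63T]: ω = 1633.0000×72/63 = 1866.2857 rpm, dir flips to −; running = −1866.2857
Stage 2 [68T→43T]: ω = 1866.2857×68/43 = 2951.3355 rpm, dir flips to +; running = +2951.3355
Stage 3 [37T→37T]: ω = 2951.3355×37/37 = 2951.3355 rpm, dir flips to −; running = −2951.3355
Stage 4 [37T→55T]: ω = 2951.3355×37/55 = 1985.4439 rpm, dir flips to +; running = +1985.4439
Stage 5 [23T→63T]: ω = 1985.4439×23/63 = 724.8446 rpm, dir flips to −; running = −724.8446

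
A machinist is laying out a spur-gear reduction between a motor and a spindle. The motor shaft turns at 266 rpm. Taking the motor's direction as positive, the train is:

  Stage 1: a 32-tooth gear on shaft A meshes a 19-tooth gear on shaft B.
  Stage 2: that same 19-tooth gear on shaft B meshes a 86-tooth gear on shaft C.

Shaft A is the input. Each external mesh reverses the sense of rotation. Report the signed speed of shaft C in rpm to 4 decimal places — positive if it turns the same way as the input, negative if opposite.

+98.9767 rpm (same as input, |ω| = 98.9767 rpm)

Stage 1 [32T→19T]: ω = 266.0000×32/19 = 448.0000 rpm, dir flips to −; running = −448.0000
Stage 2 [19T→86T]: ω = 448.0000×19/86 = 98.9767 rpm, dir flips to +; running = +98.9767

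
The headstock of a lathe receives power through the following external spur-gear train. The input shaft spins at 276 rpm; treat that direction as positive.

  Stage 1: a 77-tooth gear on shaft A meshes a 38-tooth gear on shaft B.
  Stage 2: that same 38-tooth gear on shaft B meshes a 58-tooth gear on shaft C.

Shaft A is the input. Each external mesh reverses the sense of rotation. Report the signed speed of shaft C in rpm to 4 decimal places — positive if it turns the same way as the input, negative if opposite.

+366.4138 rpm (same as input, |ω| = 366.4138 rpm)

Stage 1 [77T→38T]: ω = 276.0000×77/38 = 559.2632 rpm, dir flips to −; running = −559.2632
Stage 2 [38T→58T]: ω = 559.2632×38/58 = 366.4138 rpm, dir flips to +; running = +366.4138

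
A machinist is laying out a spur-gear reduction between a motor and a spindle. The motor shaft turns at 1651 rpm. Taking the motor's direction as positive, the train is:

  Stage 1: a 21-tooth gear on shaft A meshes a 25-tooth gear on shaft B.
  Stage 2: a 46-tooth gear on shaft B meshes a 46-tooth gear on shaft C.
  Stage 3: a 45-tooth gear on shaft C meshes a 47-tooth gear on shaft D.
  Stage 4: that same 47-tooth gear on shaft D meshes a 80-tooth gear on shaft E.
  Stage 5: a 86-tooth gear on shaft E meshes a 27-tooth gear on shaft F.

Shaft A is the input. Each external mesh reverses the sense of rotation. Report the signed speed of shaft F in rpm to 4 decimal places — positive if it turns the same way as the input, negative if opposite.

Stage 1 [21T→25T]: ω = 1651.0000×21/25 = 1386.8400 rpm, dir flips to −; running = −1386.8400
Stage 2 [46T→46T]: ω = 1386.8400×46/46 = 1386.8400 rpm, dir flips to +; running = +1386.8400
Stage 3 [45T→47T]: ω = 1386.8400×45/47 = 1327.8255 rpm, dir flips to −; running = −1327.8255
Stage 4 [47T→80T]: ω = 1327.8255×47/80 = 780.0975 rpm, dir flips to +; running = +780.0975
Stage 5 [86T→27T]: ω = 780.0975×86/27 = 2484.7550 rpm, dir flips to −; running = −2484.7550

-2484.7550 rpm (opposite to input, |ω| = 2484.7550 rpm)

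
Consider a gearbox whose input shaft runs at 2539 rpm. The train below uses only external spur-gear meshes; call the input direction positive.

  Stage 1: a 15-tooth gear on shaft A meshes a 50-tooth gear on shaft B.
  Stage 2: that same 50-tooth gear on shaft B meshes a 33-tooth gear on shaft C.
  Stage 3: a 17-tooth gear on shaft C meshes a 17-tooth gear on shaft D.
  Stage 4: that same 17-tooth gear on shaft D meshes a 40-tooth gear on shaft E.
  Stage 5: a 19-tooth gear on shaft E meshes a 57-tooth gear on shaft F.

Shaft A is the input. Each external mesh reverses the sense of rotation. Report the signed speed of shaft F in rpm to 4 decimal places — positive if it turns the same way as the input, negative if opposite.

Stage 1 [15T→50T]: ω = 2539.0000×15/50 = 761.7000 rpm, dir flips to −; running = −761.7000
Stage 2 [50T→33T]: ω = 761.7000×50/33 = 1154.0909 rpm, dir flips to +; running = +1154.0909
Stage 3 [17T→17T]: ω = 1154.0909×17/17 = 1154.0909 rpm, dir flips to −; running = −1154.0909
Stage 4 [17T→40T]: ω = 1154.0909×17/40 = 490.4886 rpm, dir flips to +; running = +490.4886
Stage 5 [19T→57T]: ω = 490.4886×19/57 = 163.4962 rpm, dir flips to −; running = −163.4962

-163.4962 rpm (opposite to input, |ω| = 163.4962 rpm)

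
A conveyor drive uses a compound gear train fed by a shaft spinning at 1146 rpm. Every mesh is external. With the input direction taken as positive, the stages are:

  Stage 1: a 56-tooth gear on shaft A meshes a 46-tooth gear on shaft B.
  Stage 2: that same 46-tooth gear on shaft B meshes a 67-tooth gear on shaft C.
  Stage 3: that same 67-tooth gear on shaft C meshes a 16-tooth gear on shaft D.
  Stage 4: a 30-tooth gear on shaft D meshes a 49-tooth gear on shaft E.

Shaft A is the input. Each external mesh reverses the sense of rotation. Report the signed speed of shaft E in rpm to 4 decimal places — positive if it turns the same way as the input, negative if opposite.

Stage 1 [56T→46T]: ω = 1146.0000×56/46 = 1395.1304 rpm, dir flips to −; running = −1395.1304
Stage 2 [46T→67T]: ω = 1395.1304×46/67 = 957.8507 rpm, dir flips to +; running = +957.8507
Stage 3 [67T→16T]: ω = 957.8507×67/16 = 4011.0000 rpm, dir flips to −; running = −4011.0000
Stage 4 [30T→49T]: ω = 4011.0000×30/49 = 2455.7143 rpm, dir flips to +; running = +2455.7143

+2455.7143 rpm (same as input, |ω| = 2455.7143 rpm)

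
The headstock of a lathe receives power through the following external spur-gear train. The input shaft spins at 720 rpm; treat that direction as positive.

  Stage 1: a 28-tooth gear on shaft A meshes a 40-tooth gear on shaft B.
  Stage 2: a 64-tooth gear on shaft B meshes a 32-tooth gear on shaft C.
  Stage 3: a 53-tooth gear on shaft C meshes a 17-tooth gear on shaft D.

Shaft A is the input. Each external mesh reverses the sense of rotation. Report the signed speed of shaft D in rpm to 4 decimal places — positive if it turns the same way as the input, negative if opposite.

Stage 1 [28T→40T]: ω = 720.0000×28/40 = 504.0000 rpm, dir flips to −; running = −504.0000
Stage 2 [64T→32T]: ω = 504.0000×64/32 = 1008.0000 rpm, dir flips to +; running = +1008.0000
Stage 3 [53T→17T]: ω = 1008.0000×53/17 = 3142.5882 rpm, dir flips to −; running = −3142.5882

-3142.5882 rpm (opposite to input, |ω| = 3142.5882 rpm)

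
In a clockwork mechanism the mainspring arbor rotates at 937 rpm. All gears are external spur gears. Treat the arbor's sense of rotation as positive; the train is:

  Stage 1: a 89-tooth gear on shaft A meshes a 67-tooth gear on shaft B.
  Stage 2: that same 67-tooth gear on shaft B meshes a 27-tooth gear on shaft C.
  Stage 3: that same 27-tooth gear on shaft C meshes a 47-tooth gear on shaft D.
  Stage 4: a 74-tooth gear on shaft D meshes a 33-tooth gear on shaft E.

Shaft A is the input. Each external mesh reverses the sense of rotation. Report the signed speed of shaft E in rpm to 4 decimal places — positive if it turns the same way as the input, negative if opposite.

Stage 1 [89T→67T]: ω = 937.0000×89/67 = 1244.6716 rpm, dir flips to −; running = −1244.6716
Stage 2 [67T→27T]: ω = 1244.6716×67/27 = 3088.6296 rpm, dir flips to +; running = +3088.6296
Stage 3 [27T→47T]: ω = 3088.6296×27/47 = 1774.3191 rpm, dir flips to −; running = −1774.3191
Stage 4 [74T→33T]: ω = 1774.3191×74/33 = 3978.7763 rpm, dir flips to +; running = +3978.7763

+3978.7763 rpm (same as input, |ω| = 3978.7763 rpm)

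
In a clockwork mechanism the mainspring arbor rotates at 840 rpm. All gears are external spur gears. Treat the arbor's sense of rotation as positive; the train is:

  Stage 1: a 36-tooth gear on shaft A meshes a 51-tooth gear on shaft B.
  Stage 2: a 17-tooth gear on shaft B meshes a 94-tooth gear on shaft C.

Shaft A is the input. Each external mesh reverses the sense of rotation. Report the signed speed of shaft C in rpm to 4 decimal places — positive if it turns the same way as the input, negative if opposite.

Stage 1 [36T→51T]: ω = 840.0000×36/51 = 592.9412 rpm, dir flips to −; running = −592.9412
Stage 2 [17T→94T]: ω = 592.9412×17/94 = 107.2340 rpm, dir flips to +; running = +107.2340

+107.2340 rpm (same as input, |ω| = 107.2340 rpm)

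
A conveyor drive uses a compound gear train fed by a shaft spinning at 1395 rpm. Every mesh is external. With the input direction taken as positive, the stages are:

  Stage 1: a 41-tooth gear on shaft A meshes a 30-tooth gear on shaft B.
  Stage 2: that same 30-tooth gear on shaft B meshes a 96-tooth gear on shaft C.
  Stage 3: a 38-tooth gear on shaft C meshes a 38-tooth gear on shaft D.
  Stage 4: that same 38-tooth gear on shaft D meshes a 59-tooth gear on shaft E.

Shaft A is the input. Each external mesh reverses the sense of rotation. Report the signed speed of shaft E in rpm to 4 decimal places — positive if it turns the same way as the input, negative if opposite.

Stage 1 [41T→30T]: ω = 1395.0000×41/30 = 1906.5000 rpm, dir flips to −; running = −1906.5000
Stage 2 [30T→96T]: ω = 1906.5000×30/96 = 595.7812 rpm, dir flips to +; running = +595.7812
Stage 3 [38T→38T]: ω = 595.7812×38/38 = 595.7812 rpm, dir flips to −; running = −595.7812
Stage 4 [38T→59T]: ω = 595.7812×38/59 = 383.7235 rpm, dir flips to +; running = +383.7235

+383.7235 rpm (same as input, |ω| = 383.7235 rpm)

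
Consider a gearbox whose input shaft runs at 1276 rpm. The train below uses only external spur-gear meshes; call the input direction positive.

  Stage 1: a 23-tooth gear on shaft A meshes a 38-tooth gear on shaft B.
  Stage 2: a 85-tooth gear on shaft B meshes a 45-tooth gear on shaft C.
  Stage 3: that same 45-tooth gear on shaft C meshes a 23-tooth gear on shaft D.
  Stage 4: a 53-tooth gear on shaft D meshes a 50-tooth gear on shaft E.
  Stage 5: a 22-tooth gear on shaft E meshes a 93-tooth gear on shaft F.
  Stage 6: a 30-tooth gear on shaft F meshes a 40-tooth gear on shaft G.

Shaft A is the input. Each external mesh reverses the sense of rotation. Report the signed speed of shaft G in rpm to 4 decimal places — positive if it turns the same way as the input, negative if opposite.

+536.7757 rpm (same as input, |ω| = 536.7757 rpm)

Stage 1 [23T→38T]: ω = 1276.0000×23/38 = 772.3158 rpm, dir flips to −; running = −772.3158
Stage 2 [85T→45T]: ω = 772.3158×85/45 = 1458.8187 rpm, dir flips to +; running = +1458.8187
Stage 3 [45T→23T]: ω = 1458.8187×45/23 = 2854.2105 rpm, dir flips to −; running = −2854.2105
Stage 4 [53T→50T]: ω = 2854.2105×53/50 = 3025.4632 rpm, dir flips to +; running = +3025.4632
Stage 5 [22T→93T]: ω = 3025.4632×22/93 = 715.7010 rpm, dir flips to −; running = −715.7010
Stage 6 [30T→40T]: ω = 715.7010×30/40 = 536.7757 rpm, dir flips to +; running = +536.7757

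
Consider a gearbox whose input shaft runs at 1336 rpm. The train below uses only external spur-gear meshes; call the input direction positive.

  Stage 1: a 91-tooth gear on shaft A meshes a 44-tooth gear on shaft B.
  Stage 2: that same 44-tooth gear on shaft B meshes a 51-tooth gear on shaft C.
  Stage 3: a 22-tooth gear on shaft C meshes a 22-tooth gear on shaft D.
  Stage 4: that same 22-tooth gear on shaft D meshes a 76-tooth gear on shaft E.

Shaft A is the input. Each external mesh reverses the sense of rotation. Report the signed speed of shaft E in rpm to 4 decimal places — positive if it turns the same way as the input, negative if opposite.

Stage 1 [91T→44T]: ω = 1336.0000×91/44 = 2763.0909 rpm, dir flips to −; running = −2763.0909
Stage 2 [44T→51T]: ω = 2763.0909×44/51 = 2383.8431 rpm, dir flips to +; running = +2383.8431
Stage 3 [22T→22T]: ω = 2383.8431×22/22 = 2383.8431 rpm, dir flips to −; running = −2383.8431
Stage 4 [22T→76T]: ω = 2383.8431×22/76 = 690.0599 rpm, dir flips to +; running = +690.0599

+690.0599 rpm (same as input, |ω| = 690.0599 rpm)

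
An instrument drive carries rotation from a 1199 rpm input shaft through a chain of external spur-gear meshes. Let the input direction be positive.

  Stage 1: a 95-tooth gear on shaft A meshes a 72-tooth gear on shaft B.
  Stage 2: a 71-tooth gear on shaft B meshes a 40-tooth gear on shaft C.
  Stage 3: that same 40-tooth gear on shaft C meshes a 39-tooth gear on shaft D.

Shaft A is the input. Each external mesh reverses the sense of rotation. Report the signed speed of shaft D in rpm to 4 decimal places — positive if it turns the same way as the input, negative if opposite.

Stage 1 [95T→72T]: ω = 1199.0000×95/72 = 1582.0139 rpm, dir flips to −; running = −1582.0139
Stage 2 [71T→40T]: ω = 1582.0139×71/40 = 2808.0747 rpm, dir flips to +; running = +2808.0747
Stage 3 [40T→39T]: ω = 2808.0747×40/39 = 2880.0766 rpm, dir flips to −; running = −2880.0766

-2880.0766 rpm (opposite to input, |ω| = 2880.0766 rpm)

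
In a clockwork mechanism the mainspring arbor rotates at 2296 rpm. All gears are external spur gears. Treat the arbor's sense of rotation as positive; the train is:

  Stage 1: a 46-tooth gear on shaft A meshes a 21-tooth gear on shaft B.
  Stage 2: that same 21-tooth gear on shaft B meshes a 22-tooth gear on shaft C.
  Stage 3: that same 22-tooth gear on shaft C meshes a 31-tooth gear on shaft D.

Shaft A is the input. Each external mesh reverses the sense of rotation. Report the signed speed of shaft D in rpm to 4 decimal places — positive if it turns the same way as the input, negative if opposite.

Stage 1 [46T→21T]: ω = 2296.0000×46/21 = 5029.3333 rpm, dir flips to −; running = −5029.3333
Stage 2 [21T→22T]: ω = 5029.3333×21/22 = 4800.7273 rpm, dir flips to +; running = +4800.7273
Stage 3 [22T→31T]: ω = 4800.7273×22/31 = 3406.9677 rpm, dir flips to −; running = −3406.9677

-3406.9677 rpm (opposite to input, |ω| = 3406.9677 rpm)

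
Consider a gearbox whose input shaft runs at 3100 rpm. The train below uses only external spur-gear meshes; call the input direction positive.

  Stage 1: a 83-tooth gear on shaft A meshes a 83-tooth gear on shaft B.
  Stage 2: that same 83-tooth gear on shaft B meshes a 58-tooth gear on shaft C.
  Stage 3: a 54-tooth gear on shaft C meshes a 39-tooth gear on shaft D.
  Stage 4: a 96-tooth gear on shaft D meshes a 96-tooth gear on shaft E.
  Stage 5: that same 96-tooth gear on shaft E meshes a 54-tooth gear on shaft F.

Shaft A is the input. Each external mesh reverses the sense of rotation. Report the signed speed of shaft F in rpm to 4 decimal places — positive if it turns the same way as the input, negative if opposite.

-10919.8939 rpm (opposite to input, |ω| = 10919.8939 rpm)

Stage 1 [83T→83T]: ω = 3100.0000×83/83 = 3100.0000 rpm, dir flips to −; running = −3100.0000
Stage 2 [83T→58T]: ω = 3100.0000×83/58 = 4436.2069 rpm, dir flips to +; running = +4436.2069
Stage 3 [54T→39T]: ω = 4436.2069×54/39 = 6142.4403 rpm, dir flips to −; running = −6142.4403
Stage 4 [96T→96T]: ω = 6142.4403×96/96 = 6142.4403 rpm, dir flips to +; running = +6142.4403
Stage 5 [96T→54T]: ω = 6142.4403×96/54 = 10919.8939 rpm, dir flips to −; running = −10919.8939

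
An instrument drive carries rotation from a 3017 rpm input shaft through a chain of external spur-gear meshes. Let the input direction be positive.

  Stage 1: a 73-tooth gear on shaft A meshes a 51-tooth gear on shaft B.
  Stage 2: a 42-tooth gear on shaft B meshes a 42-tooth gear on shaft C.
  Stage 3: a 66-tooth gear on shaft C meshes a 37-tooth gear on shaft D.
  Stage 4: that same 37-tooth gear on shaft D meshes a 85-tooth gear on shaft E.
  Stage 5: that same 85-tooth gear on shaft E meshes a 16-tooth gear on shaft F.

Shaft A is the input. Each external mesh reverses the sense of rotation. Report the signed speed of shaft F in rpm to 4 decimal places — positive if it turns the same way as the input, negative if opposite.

-17813.6103 rpm (opposite to input, |ω| = 17813.6103 rpm)

Stage 1 [73T→51T]: ω = 3017.0000×73/51 = 4318.4510 rpm, dir flips to −; running = −4318.4510
Stage 2 [42T→42T]: ω = 4318.4510×42/42 = 4318.4510 rpm, dir flips to +; running = +4318.4510
Stage 3 [66T→37T]: ω = 4318.4510×66/37 = 7703.1828 rpm, dir flips to −; running = −7703.1828
Stage 4 [37T→85T]: ω = 7703.1828×37/85 = 3353.1502 rpm, dir flips to +; running = +3353.1502
Stage 5 [85T→16T]: ω = 3353.1502×85/16 = 17813.6103 rpm, dir flips to −; running = −17813.6103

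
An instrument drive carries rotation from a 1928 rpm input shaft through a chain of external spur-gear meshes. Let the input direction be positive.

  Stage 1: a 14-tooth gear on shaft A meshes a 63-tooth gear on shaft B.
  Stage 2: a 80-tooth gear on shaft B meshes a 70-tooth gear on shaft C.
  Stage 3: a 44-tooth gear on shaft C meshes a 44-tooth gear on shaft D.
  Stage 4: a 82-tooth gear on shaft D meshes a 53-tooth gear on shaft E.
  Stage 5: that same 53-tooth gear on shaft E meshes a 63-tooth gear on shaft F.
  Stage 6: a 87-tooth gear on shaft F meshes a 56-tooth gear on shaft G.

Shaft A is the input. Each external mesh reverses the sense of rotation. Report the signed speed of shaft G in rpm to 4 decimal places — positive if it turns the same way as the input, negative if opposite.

Stage 1 [14T→63T]: ω = 1928.0000×14/63 = 428.4444 rpm, dir flips to −; running = −428.4444
Stage 2 [80T→70T]: ω = 428.4444×80/70 = 489.6508 rpm, dir flips to +; running = +489.6508
Stage 3 [44T→44T]: ω = 489.6508×44/44 = 489.6508 rpm, dir flips to −; running = −489.6508
Stage 4 [82T→53T]: ω = 489.6508×82/53 = 757.5729 rpm, dir flips to +; running = +757.5729
Stage 5 [53T→63T]: ω = 757.5729×53/63 = 637.3233 rpm, dir flips to −; running = −637.3233
Stage 6 [87T→56T]: ω = 637.3233×87/56 = 990.1272 rpm, dir flips to +; running = +990.1272

+990.1272 rpm (same as input, |ω| = 990.1272 rpm)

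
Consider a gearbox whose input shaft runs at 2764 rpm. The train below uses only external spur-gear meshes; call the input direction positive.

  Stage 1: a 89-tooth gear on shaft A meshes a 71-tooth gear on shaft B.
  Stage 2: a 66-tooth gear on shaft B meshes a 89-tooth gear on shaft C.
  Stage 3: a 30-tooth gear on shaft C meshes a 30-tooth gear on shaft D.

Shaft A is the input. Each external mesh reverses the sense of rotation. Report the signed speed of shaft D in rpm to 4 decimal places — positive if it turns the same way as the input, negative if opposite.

Stage 1 [89T→71T]: ω = 2764.0000×89/71 = 3464.7324 rpm, dir flips to −; running = −3464.7324
Stage 2 [66T→89T]: ω = 3464.7324×66/89 = 2569.3521 rpm, dir flips to +; running = +2569.3521
Stage 3 [30T→30T]: ω = 2569.3521×30/30 = 2569.3521 rpm, dir flips to −; running = −2569.3521

-2569.3521 rpm (opposite to input, |ω| = 2569.3521 rpm)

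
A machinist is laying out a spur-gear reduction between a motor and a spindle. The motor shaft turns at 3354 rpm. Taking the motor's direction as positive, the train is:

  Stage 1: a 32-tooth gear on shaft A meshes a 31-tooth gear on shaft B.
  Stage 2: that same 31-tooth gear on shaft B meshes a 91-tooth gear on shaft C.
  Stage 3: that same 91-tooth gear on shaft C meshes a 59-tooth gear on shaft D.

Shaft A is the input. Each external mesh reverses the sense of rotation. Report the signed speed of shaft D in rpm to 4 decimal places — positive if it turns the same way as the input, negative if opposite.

-1819.1186 rpm (opposite to input, |ω| = 1819.1186 rpm)

Stage 1 [32T→31T]: ω = 3354.0000×32/31 = 3462.1935 rpm, dir flips to −; running = −3462.1935
Stage 2 [31T→91T]: ω = 3462.1935×31/91 = 1179.4286 rpm, dir flips to +; running = +1179.4286
Stage 3 [91T→59T]: ω = 1179.4286×91/59 = 1819.1186 rpm, dir flips to −; running = −1819.1186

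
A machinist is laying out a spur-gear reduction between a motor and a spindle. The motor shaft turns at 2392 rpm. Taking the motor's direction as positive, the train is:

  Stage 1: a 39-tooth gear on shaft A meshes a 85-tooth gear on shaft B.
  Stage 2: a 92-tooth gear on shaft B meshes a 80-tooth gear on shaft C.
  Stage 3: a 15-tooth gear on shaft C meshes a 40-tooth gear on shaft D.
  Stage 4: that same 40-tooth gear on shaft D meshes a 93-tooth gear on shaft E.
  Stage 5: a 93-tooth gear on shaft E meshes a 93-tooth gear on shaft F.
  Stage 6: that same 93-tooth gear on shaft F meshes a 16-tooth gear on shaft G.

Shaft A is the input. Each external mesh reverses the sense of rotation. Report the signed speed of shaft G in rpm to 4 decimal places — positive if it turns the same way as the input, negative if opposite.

+1183.2485 rpm (same as input, |ω| = 1183.2485 rpm)

Stage 1 [39T→85T]: ω = 2392.0000×39/85 = 1097.5059 rpm, dir flips to −; running = −1097.5059
Stage 2 [92T→80T]: ω = 1097.5059×92/80 = 1262.1318 rpm, dir flips to +; running = +1262.1318
Stage 3 [15T→40T]: ω = 1262.1318×15/40 = 473.2994 rpm, dir flips to −; running = −473.2994
Stage 4 [40T→93T]: ω = 473.2994×40/93 = 203.5696 rpm, dir flips to +; running = +203.5696
Stage 5 [93T→93T]: ω = 203.5696×93/93 = 203.5696 rpm, dir flips to −; running = −203.5696
Stage 6 [93T→16T]: ω = 203.5696×93/16 = 1183.2485 rpm, dir flips to +; running = +1183.2485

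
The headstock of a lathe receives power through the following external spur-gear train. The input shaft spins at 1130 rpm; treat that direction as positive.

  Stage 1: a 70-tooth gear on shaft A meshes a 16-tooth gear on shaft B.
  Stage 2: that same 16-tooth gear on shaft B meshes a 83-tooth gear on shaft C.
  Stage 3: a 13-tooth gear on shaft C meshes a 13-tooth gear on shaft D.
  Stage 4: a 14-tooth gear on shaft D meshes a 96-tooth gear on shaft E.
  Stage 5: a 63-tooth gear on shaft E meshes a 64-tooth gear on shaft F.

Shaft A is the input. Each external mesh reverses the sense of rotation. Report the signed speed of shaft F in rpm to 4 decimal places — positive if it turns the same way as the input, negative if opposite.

Stage 1 [70T→16T]: ω = 1130.0000×70/16 = 4943.7500 rpm, dir flips to −; running = −4943.7500
Stage 2 [16T→83T]: ω = 4943.7500×16/83 = 953.0120 rpm, dir flips to +; running = +953.0120
Stage 3 [13T→13T]: ω = 953.0120×13/13 = 953.0120 rpm, dir flips to −; running = −953.0120
Stage 4 [14T→96T]: ω = 953.0120×14/96 = 138.9809 rpm, dir flips to +; running = +138.9809
Stage 5 [63T→64T]: ω = 138.9809×63/64 = 136.8093 rpm, dir flips to −; running = −136.8093

-136.8093 rpm (opposite to input, |ω| = 136.8093 rpm)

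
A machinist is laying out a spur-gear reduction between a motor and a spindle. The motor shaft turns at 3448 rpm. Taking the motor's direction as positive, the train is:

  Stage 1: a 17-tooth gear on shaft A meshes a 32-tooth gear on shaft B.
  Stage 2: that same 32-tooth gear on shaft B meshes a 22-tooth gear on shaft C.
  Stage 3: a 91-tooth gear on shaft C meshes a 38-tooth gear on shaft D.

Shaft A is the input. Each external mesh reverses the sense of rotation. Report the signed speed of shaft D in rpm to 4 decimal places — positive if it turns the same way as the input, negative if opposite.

-6380.4498 rpm (opposite to input, |ω| = 6380.4498 rpm)

Stage 1 [17T→32T]: ω = 3448.0000×17/32 = 1831.7500 rpm, dir flips to −; running = −1831.7500
Stage 2 [32T→22T]: ω = 1831.7500×32/22 = 2664.3636 rpm, dir flips to +; running = +2664.3636
Stage 3 [91T→38T]: ω = 2664.3636×91/38 = 6380.4498 rpm, dir flips to −; running = −6380.4498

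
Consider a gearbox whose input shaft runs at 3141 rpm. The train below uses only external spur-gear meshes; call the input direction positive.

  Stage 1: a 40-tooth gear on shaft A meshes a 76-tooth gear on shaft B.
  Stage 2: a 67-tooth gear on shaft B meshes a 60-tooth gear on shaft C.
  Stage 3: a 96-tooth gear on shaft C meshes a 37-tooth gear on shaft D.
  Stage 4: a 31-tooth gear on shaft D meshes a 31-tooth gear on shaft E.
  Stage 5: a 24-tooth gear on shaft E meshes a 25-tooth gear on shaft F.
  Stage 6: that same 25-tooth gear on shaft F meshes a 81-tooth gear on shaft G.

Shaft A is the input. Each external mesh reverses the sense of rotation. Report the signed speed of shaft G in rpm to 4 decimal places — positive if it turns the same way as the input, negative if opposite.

+1419.1674 rpm (same as input, |ω| = 1419.1674 rpm)

Stage 1 [40T→76T]: ω = 3141.0000×40/76 = 1653.1579 rpm, dir flips to −; running = −1653.1579
Stage 2 [67T→60T]: ω = 1653.1579×67/60 = 1846.0263 rpm, dir flips to +; running = +1846.0263
Stage 3 [96T→37T]: ω = 1846.0263×96/37 = 4789.6899 rpm, dir flips to −; running = −4789.6899
Stage 4 [31T→31T]: ω = 4789.6899×31/31 = 4789.6899 rpm, dir flips to +; running = +4789.6899
Stage 5 [24T→25T]: ω = 4789.6899×24/25 = 4598.1023 rpm, dir flips to −; running = −4598.1023
Stage 6 [25T→81T]: ω = 4598.1023×25/81 = 1419.1674 rpm, dir flips to +; running = +1419.1674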